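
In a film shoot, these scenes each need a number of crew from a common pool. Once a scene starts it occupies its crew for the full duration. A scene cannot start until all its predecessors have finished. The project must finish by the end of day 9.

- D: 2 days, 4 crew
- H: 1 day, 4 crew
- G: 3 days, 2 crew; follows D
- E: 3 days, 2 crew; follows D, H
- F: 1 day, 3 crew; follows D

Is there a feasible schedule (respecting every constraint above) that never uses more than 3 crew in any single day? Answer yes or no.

no

The minimum achievable peak is 4; 3 < 4, so no feasible schedule stays within the cap.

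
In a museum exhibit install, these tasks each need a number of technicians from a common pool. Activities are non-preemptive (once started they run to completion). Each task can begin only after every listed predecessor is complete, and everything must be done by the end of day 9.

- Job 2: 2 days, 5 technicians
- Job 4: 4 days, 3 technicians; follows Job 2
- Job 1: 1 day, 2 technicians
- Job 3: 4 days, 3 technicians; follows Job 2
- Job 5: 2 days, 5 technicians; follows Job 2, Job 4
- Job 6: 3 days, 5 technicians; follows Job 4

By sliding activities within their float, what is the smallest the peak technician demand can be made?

Schedule Job 2@1, Job 4@3, Job 1@1, Job 3@3, Job 5@7, Job 6@7: d1:7  d2:5  d3:6  d4:6  d5:6  d6:6  d7:10  d8:10  d9:5 — peak 10.

10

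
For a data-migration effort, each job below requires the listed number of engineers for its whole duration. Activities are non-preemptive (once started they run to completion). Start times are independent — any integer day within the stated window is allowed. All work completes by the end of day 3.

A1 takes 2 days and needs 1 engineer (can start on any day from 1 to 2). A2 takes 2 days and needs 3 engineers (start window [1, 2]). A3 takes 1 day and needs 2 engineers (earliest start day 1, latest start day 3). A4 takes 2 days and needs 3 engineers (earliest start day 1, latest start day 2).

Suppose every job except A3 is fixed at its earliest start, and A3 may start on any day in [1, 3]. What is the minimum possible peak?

7

A3@1: d1:9  d2:7  d3:0 → peak 9
A3@2: d1:7  d2:9  d3:0 → peak 9
A3@3: d1:7  d2:7  d3:2 → peak 7
Best is A3@3, peak 7.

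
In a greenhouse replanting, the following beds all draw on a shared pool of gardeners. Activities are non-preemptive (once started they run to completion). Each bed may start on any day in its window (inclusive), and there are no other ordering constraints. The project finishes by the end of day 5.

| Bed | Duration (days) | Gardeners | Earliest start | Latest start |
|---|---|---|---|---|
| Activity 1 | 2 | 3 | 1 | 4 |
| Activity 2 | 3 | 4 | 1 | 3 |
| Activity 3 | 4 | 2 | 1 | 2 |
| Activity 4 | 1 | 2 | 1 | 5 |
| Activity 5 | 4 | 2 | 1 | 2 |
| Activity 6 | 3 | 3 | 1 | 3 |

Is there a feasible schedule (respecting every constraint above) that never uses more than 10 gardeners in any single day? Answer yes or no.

no

The minimum achievable peak is 11; 10 < 11, so no feasible schedule stays within the cap.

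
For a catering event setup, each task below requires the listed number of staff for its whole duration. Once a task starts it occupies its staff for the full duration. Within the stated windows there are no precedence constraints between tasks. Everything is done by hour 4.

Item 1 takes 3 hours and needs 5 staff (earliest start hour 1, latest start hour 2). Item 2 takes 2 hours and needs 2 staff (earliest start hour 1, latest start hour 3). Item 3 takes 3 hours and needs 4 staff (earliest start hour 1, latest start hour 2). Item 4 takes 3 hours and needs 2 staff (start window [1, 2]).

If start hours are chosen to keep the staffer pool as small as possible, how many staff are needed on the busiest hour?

Schedule Item 1@1, Item 2@1, Item 3@1, Item 4@1: h1:13  h2:13  h3:11  h4:0 — peak 13.
No arrangement of the 24 feasible schedules does better.

13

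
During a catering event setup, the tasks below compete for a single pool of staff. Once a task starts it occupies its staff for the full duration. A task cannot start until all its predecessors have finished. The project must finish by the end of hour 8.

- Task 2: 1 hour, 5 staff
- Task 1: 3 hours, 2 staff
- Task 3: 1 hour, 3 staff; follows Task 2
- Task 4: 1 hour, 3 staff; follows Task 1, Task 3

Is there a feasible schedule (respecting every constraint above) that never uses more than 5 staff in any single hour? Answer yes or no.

Schedule Task 2@1, Task 1@2, Task 3@2, Task 4@5: h1:5  h2:5  h3:2  h4:2  h5:3  h6:0  h7:0  h8:0 — peak 5 ≤ 5.

yes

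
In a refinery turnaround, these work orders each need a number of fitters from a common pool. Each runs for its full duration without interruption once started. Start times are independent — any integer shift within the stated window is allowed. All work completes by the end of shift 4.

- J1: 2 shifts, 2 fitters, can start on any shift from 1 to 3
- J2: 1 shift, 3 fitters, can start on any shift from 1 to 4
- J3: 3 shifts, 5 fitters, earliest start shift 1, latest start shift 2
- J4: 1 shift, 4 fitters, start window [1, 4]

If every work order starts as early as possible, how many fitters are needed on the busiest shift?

14

Early-start schedule: J1@1, J2@1, J3@1, J4@1.
Load per shift: shift 1: 14, shift 2: 7, shift 3: 5, shift 4: 0.
Peak is 14.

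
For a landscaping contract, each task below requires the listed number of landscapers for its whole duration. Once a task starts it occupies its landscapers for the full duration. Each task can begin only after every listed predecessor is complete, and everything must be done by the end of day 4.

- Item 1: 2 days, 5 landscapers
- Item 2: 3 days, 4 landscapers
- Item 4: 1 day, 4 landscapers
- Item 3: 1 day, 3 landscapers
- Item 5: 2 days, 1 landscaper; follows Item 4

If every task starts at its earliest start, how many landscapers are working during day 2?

At early start, day 2 has: Item 1, Item 2, Item 5.
Demand: 5 + 4 + 1 = 10.

10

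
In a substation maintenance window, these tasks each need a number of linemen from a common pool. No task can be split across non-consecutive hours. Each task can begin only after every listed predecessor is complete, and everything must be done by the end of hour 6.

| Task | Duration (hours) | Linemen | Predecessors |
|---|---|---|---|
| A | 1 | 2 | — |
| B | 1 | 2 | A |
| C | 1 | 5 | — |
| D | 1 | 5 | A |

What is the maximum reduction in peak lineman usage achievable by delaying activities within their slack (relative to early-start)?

2

Early-start peak: h1:7  h2:7  h3:0  h4:0  h5:0  h6:0 ⇒ 7.
Leveled (A@1, B@2, C@3, D@4): h1:2  h2:2  h3:5  h4:5  h5:0  h6:0 ⇒ 5.
Reduction 7 − 5 = 2.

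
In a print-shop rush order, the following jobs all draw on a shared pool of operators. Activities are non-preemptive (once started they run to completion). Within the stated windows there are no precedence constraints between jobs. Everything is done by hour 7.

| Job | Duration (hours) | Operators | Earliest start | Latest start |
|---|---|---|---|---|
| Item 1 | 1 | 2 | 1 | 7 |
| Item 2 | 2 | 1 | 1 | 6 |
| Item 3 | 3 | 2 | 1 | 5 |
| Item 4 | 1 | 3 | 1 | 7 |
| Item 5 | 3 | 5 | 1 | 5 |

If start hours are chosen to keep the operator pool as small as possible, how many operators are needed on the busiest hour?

Early-start (Item 1@1, Item 2@1, Item 3@1, Item 4@1, Item 5@1) gives peak 13: h1:13  h2:8  h3:7  h4:0  h5:0  h6:0  h7:0.
Shift Item 4→3, Item 5→4.
Schedule Item 1@1, Item 2@1, Item 3@1, Item 4@3, Item 5@4: h1:5  h2:3  h3:5  h4:5  h5:5  h6:5  h7:0 — peak 5.

5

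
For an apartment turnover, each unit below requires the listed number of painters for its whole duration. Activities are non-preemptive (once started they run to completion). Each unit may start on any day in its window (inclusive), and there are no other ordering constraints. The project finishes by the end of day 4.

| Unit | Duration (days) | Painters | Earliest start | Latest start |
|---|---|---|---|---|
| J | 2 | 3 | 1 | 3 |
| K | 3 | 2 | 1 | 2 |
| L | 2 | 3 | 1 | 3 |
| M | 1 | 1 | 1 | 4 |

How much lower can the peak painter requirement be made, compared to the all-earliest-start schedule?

Early-start peak: d1:9  d2:8  d3:2  d4:0 ⇒ 9.
Leveled (J@1, K@1, L@3, M@4): d1:5  d2:5  d3:5  d4:4 ⇒ 5.
Reduction 9 − 5 = 4.

4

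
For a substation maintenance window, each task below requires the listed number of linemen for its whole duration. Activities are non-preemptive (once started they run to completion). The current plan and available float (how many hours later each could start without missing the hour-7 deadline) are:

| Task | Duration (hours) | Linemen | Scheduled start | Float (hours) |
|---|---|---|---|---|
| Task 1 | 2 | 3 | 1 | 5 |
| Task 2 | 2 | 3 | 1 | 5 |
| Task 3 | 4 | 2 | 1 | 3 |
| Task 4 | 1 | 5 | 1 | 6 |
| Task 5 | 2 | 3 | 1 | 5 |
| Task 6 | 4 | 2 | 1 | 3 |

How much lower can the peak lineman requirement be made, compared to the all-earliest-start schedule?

Early-start peak: h1:18  h2:13  h3:4  h4:4  h5:0  h6:0  h7:0 ⇒ 18.
Leveled (Task 1@1, Task 2@1, Task 3@3, Task 4@3, Task 5@4, Task 6@4): h1:6  h2:6  h3:7  h4:7  h5:7  h6:4  h7:2 ⇒ 7.
Reduction 18 − 7 = 11.

11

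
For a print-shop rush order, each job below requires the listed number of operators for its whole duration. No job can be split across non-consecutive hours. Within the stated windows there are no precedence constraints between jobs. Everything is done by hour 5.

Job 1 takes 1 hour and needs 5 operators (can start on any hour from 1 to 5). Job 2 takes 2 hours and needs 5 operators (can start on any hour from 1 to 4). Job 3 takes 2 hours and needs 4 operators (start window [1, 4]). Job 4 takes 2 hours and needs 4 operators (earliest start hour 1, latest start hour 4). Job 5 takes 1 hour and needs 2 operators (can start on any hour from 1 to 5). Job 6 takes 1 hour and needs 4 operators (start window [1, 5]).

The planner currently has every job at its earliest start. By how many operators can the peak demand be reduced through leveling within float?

Early-start peak: h1:24  h2:13  h3:0  h4:0  h5:0 ⇒ 24.
Leveled (Job 1@1, Job 2@2, Job 3@1, Job 4@3, Job 5@4, Job 6@5): h1:9  h2:9  h3:9  h4:6  h5:4 ⇒ 9.
Reduction 24 − 9 = 15.

15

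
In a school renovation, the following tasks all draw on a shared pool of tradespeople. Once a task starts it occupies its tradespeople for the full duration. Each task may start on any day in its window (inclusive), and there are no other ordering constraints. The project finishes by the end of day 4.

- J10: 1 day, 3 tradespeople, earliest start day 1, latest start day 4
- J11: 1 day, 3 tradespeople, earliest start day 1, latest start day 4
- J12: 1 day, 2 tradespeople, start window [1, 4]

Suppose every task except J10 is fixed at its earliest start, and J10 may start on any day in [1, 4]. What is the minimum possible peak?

5

J10@1: d1:8  d2:0  d3:0  d4:0 → peak 8
J10@2: d1:5  d2:3  d3:0  d4:0 → peak 5
J10@3: d1:5  d2:0  d3:3  d4:0 → peak 5
J10@4: d1:5  d2:0  d3:0  d4:3 → peak 5
Best is J10@2, peak 5.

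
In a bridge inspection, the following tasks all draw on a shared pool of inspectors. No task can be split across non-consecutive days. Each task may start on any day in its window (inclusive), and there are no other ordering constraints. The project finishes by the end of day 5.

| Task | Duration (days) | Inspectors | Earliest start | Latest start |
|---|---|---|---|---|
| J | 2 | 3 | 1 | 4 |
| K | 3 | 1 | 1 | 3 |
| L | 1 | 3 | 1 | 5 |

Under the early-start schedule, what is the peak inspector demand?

Early-start schedule: J@1, K@1, L@1.
Load per day: day 1: 7, day 2: 4, day 3: 1, day 4: 0, day 5: 0.
Peak is 7.

7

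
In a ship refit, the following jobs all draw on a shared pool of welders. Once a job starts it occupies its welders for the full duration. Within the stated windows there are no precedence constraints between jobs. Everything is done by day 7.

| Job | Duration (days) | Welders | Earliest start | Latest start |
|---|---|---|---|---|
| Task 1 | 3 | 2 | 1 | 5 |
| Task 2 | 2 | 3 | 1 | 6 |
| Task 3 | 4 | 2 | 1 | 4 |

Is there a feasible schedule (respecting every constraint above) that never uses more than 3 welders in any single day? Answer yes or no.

The minimum achievable peak is 4; 3 < 4, so no feasible schedule stays within the cap.

no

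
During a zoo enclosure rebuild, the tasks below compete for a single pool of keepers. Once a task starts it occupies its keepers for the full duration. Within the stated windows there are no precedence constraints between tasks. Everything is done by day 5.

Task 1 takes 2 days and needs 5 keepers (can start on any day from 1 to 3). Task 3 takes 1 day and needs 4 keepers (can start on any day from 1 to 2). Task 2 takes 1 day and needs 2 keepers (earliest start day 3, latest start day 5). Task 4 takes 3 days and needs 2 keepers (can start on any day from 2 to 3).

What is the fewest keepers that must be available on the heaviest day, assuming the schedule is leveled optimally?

7

Early-start (Task 1@1, Task 3@1, Task 2@3, Task 4@2) gives peak 9: d1:9  d2:7  d3:4  d4:2  d5:0.
Shift Task 1→2, Task 2→4.
Schedule Task 1@2, Task 3@1, Task 2@4, Task 4@2: d1:4  d2:7  d3:7  d4:4  d5:0 — peak 7.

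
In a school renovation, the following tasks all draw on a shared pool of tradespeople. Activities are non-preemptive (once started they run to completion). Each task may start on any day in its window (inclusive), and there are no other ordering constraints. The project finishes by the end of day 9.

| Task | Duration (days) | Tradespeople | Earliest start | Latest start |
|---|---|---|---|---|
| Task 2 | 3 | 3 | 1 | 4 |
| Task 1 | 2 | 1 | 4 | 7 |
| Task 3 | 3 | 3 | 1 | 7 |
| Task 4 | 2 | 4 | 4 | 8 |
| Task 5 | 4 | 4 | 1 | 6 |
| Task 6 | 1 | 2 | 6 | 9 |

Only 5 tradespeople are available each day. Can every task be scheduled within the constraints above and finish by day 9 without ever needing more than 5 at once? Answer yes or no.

no

Total tradesperson-days = 46; over 9 days the average is 46/9 > 5, so some day must exceed 5.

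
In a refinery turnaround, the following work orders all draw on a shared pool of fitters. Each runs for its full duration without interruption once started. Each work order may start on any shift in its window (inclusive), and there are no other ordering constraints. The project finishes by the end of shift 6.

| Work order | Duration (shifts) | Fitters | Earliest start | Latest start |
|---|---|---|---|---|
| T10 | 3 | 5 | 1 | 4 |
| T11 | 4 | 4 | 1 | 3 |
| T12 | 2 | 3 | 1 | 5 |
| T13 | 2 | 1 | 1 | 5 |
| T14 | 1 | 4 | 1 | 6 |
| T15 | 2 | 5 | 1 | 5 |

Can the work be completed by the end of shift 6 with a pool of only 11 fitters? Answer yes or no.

yes

Schedule T10@1, T11@1, T12@4, T13@4, T14@6, T15@5: s1:9  s2:9  s3:9  s4:8  s5:9  s6:9 — peak 9 ≤ 11.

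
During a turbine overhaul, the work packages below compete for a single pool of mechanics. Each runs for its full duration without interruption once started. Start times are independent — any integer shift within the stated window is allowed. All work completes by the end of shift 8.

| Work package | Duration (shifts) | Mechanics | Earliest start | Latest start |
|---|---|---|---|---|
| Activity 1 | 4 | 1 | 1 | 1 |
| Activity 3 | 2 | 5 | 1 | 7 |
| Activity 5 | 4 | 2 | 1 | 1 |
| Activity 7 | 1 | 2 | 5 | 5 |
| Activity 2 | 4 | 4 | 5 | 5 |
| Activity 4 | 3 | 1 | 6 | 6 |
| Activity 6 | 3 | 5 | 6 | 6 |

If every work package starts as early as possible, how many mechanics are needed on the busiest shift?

10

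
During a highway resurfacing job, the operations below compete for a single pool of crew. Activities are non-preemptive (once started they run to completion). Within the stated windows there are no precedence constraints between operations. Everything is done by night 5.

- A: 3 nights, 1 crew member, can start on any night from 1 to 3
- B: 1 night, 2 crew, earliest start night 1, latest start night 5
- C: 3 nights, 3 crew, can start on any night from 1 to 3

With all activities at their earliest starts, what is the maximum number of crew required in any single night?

Early-start schedule: A@1, B@1, C@1.
Load per night: night 1: 6, night 2: 4, night 3: 4, night 4: 0, night 5: 0.
Peak is 6.

6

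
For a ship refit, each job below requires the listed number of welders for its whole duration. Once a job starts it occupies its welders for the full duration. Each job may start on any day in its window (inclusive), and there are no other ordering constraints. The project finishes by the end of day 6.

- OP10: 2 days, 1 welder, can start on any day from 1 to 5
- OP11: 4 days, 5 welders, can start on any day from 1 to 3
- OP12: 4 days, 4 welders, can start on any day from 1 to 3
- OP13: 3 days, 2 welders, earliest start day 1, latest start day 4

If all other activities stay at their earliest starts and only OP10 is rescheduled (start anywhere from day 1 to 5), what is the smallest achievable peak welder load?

11

OP10@1: d1:12  d2:12  d3:11  d4:9  d5:0  d6:0 → peak 12
OP10@2: d1:11  d2:12  d3:12  d4:9  d5:0  d6:0 → peak 12
OP10@3: d1:11  d2:11  d3:12  d4:10  d5:0  d6:0 → peak 12
OP10@4: d1:11  d2:11  d3:11  d4:10  d5:1  d6:0 → peak 11
OP10@5: d1:11  d2:11  d3:11  d4:9  d5:1  d6:1 → peak 11
Best is OP10@4, peak 11.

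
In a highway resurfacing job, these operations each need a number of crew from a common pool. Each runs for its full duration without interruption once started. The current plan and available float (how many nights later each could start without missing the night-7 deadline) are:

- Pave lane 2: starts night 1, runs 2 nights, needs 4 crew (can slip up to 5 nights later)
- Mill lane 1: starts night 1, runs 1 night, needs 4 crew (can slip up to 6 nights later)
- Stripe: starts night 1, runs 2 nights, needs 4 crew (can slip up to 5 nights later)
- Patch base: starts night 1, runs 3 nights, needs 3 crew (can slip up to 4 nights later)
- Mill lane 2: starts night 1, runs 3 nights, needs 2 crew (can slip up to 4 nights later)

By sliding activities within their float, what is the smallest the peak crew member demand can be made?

7

Early-start (Pave lane 2@1, Mill lane 1@1, Stripe@1, Patch base@1, Mill lane 2@1) gives peak 17: n1:17  n2:13  n3:5  n4:0  n5:0  n6:0  n7:0.
Shift Mill lane 1→3, Stripe→4, Mill lane 2→4.
Schedule Pave lane 2@1, Mill lane 1@3, Stripe@4, Patch base@1, Mill lane 2@4: n1:7  n2:7  n3:7  n4:6  n5:6  n6:2  n7:0 — peak 7.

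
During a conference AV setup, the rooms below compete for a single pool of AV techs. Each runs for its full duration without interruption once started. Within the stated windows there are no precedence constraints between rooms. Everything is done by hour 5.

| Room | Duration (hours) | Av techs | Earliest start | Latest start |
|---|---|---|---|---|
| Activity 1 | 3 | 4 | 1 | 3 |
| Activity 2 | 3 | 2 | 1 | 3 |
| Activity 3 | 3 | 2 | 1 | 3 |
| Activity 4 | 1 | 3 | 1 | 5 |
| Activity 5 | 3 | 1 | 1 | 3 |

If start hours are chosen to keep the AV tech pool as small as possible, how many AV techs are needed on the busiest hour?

Early-start (Activity 1@1, Activity 2@1, Activity 3@1, Activity 4@1, Activity 5@1) gives peak 12: h1:12  h2:9  h3:9  h4:0  h5:0.
Shift Activity 4→4.
Schedule Activity 1@1, Activity 2@1, Activity 3@1, Activity 4@4, Activity 5@1: h1:9  h2:9  h3:9  h4:3  h5:0 — peak 9.

9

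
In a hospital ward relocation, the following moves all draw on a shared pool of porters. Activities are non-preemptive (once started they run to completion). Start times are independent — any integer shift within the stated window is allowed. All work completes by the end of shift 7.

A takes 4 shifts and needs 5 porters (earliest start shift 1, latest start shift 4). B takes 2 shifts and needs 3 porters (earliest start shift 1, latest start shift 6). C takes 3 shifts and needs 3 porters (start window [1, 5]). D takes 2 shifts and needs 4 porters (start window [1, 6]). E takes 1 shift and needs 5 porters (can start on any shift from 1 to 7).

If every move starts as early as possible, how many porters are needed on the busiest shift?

20

Early-start schedule: A@1, B@1, C@1, D@1, E@1.
Load per shift: shift 1: 20, shift 2: 15, shift 3: 8, shift 4: 5, shift 5: 0, shift 6: 0, shift 7: 0.
Peak is 20.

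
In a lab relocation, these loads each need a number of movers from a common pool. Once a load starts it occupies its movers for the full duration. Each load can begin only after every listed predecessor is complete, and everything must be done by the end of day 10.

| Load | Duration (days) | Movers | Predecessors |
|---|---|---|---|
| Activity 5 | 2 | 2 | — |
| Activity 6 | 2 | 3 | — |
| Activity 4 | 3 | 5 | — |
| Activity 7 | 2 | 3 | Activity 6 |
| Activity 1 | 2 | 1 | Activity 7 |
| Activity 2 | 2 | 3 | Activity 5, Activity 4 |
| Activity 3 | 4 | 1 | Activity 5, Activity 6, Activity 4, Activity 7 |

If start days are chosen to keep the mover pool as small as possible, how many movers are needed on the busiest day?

8

Early-start (Activity 5@1, Activity 6@1, Activity 4@1, Activity 7@3, Activity 1@5, Activity 2@4, Activity 3@5) gives peak 10: d1:10  d2:10  d3:8  d4:6  d5:5  d6:2  d7:1  d8:1  d9:0  d10:0.
Shift Activity 4→3, Activity 2→6, Activity 3→6.
Schedule Activity 5@1, Activity 6@1, Activity 4@3, Activity 7@3, Activity 1@5, Activity 2@6, Activity 3@6: d1:5  d2:5  d3:8  d4:8  d5:6  d6:5  d7:4  d8:1  d9:1  d10:0 — peak 8.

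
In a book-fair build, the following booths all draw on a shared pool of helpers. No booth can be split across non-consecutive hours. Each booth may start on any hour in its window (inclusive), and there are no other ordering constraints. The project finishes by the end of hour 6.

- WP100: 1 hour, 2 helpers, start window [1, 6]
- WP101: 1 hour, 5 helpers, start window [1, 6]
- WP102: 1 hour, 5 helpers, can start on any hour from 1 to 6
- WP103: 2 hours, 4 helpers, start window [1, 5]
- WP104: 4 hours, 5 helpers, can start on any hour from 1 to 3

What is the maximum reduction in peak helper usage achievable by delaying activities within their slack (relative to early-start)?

12

Early-start peak: h1:21  h2:9  h3:5  h4:5  h5:0  h6:0 ⇒ 21.
Leveled (WP100@1, WP101@1, WP102@2, WP103@2, WP104@3): h1:7  h2:9  h3:9  h4:5  h5:5  h6:5 ⇒ 9.
Reduction 21 − 9 = 12.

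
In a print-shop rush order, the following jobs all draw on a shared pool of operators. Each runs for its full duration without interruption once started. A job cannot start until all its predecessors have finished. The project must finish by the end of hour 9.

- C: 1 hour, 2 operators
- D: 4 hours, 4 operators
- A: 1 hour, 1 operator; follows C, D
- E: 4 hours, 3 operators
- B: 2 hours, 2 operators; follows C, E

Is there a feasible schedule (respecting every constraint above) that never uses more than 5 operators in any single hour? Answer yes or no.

no

The minimum achievable peak is 6; 5 < 6, so no feasible schedule stays within the cap.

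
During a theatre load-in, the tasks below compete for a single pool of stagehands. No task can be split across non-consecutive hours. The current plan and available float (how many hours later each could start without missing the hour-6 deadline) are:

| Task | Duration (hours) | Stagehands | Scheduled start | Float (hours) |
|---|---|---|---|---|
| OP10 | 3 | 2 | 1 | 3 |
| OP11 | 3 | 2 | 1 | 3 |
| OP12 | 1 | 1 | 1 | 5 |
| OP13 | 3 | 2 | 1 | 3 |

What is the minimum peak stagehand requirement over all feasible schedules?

4

Early-start (OP10@1, OP11@1, OP12@1, OP13@1) gives peak 7: h1:7  h2:6  h3:6  h4:0  h5:0  h6:0.
Shift OP12→4, OP13→4.
Schedule OP10@1, OP11@1, OP12@4, OP13@4: h1:4  h2:4  h3:4  h4:3  h5:2  h6:2 — peak 4.
Total stagehand-hours = 19 over 6 hours ⇒ peak ≥ ⌈19/6⌉ = 4, so 4 is optimal.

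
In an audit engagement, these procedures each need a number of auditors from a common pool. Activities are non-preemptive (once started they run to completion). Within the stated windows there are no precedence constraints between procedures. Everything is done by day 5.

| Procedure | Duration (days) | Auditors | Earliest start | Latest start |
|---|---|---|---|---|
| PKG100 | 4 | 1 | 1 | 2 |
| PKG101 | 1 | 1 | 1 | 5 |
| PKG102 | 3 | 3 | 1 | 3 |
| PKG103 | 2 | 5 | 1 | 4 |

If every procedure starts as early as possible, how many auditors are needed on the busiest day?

10

Early-start schedule: PKG100@1, PKG101@1, PKG102@1, PKG103@1.
Load per day: day 1: 10, day 2: 9, day 3: 4, day 4: 1, day 5: 0.
Peak is 10.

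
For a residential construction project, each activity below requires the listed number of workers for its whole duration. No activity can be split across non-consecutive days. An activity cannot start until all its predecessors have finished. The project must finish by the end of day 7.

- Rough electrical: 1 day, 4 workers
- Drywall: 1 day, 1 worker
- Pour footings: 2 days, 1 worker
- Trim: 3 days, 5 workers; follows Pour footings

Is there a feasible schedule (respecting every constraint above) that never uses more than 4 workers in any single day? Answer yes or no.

no

The minimum achievable peak is 5; 4 < 5, so no feasible schedule stays within the cap.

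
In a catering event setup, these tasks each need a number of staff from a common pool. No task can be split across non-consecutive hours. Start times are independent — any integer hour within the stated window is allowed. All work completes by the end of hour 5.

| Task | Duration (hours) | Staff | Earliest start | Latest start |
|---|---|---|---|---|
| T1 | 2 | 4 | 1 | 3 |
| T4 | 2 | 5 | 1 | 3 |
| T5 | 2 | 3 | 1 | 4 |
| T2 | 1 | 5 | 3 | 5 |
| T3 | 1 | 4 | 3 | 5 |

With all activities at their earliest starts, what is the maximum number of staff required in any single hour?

Early-start schedule: T1@1, T4@1, T5@1, T2@3, T3@3.
Load per hour: hour 1: 12, hour 2: 12, hour 3: 9, hour 4: 0, hour 5: 0.
Peak is 12.

12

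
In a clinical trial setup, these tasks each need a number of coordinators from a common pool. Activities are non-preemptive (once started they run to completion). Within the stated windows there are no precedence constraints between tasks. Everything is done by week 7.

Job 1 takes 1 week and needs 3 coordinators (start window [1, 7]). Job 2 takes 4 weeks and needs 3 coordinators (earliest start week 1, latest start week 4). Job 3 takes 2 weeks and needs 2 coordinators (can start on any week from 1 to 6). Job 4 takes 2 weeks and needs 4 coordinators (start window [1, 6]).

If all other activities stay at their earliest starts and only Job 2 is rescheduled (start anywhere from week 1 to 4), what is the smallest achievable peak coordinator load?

9

Job 2@1: w1:12  w2:9  w3:3  w4:3  w5:0  w6:0  w7:0 → peak 12
Job 2@2: w1:9  w2:9  w3:3  w4:3  w5:3  w6:0  w7:0 → peak 9
Job 2@3: w1:9  w2:6  w3:3  w4:3  w5:3  w6:3  w7:0 → peak 9
Job 2@4: w1:9  w2:6  w3:0  w4:3  w5:3  w6:3  w7:3 → peak 9
Best is Job 2@2, peak 9.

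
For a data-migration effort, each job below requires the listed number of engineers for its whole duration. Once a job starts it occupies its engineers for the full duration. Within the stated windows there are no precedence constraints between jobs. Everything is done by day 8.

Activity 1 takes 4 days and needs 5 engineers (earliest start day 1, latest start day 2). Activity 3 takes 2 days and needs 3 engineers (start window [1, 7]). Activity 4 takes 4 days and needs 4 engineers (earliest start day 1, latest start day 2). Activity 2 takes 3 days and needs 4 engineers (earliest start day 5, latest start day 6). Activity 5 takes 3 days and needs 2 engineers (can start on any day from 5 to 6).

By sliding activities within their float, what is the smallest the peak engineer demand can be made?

Early-start (Activity 1@1, Activity 3@1, Activity 4@1, Activity 2@5, Activity 5@5) gives peak 12: d1:12  d2:12  d3:9  d4:9  d5:6  d6:6  d7:6  d8:0.
Shift Activity 3→5.
Schedule Activity 1@1, Activity 3@5, Activity 4@1, Activity 2@5, Activity 5@5: d1:9  d2:9  d3:9  d4:9  d5:9  d6:9  d7:6  d8:0 — peak 9.

9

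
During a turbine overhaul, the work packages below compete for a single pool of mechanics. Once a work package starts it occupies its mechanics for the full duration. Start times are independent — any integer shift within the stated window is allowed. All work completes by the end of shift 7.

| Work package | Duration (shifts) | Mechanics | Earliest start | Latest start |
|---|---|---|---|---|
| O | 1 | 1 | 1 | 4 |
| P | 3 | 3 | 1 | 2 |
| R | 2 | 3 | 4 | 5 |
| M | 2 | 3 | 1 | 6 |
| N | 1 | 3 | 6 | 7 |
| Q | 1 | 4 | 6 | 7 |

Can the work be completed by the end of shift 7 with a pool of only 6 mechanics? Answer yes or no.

Schedule O@1, P@1, R@4, M@2, N@6, Q@7: s1:4  s2:6  s3:6  s4:3  s5:3  s6:3  s7:4 — peak 6 ≤ 6.

yes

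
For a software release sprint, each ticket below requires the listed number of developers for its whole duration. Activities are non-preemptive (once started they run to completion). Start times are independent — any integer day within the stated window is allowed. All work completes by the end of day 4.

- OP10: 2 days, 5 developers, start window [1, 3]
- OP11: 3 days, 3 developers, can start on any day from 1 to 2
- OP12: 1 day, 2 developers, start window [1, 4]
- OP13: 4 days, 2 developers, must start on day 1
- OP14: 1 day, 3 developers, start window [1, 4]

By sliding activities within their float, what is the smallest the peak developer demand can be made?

Early-start (OP10@1, OP11@1, OP12@1, OP13@1, OP14@1) gives peak 15: d1:15  d2:10  d3:5  d4:2.
Shift OP12→3, OP14→3.
Schedule OP10@1, OP11@1, OP12@3, OP13@1, OP14@3: d1:10  d2:10  d3:10  d4:2 — peak 10.

10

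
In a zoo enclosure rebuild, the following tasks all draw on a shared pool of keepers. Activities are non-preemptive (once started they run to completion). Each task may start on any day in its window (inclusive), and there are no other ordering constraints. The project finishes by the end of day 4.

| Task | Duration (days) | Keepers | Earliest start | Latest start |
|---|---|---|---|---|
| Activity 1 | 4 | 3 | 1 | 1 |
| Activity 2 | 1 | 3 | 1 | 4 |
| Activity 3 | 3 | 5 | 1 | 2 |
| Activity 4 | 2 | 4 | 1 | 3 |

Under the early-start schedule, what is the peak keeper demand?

15

Early-start schedule: Activity 1@1, Activity 2@1, Activity 3@1, Activity 4@1.
Load per day: day 1: 15, day 2: 12, day 3: 8, day 4: 3.
Peak is 15.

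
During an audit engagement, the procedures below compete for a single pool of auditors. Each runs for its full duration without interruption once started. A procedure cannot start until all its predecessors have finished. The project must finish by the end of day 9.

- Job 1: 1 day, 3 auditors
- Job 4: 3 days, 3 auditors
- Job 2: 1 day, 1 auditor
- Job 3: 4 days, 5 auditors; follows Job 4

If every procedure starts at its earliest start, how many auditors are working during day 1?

7

At early start, day 1 has: Job 1, Job 4, Job 2.
Demand: 3 + 3 + 1 = 7.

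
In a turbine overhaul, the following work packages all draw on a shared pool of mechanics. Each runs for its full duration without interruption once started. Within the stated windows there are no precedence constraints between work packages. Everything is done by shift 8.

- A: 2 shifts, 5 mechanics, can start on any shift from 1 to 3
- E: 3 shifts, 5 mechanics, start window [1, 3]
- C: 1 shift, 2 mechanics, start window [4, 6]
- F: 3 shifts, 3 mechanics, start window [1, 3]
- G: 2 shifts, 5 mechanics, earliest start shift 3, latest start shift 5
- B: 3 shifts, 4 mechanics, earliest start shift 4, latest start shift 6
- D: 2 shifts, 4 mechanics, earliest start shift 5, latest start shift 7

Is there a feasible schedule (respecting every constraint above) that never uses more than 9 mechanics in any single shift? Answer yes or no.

The minimum achievable peak is 10; 9 < 10, so no feasible schedule stays within the cap.

no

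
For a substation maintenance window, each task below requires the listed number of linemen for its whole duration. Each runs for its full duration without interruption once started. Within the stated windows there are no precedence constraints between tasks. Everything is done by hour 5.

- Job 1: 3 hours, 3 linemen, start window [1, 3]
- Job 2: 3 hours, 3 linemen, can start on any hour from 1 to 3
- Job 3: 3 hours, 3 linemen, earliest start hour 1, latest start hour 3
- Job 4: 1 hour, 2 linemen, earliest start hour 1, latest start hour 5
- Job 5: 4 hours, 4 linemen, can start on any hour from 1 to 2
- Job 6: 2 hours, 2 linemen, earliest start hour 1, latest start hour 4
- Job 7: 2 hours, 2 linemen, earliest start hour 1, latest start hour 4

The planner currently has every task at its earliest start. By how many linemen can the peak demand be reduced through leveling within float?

6

Early-start peak: h1:19  h2:17  h3:13  h4:4  h5:0 ⇒ 19.
Leveled (Job 1@1, Job 2@1, Job 3@1, Job 4@1, Job 5@2, Job 6@4, Job 7@4): h1:11  h2:13  h3:13  h4:8  h5:8 ⇒ 13.
Reduction 19 − 13 = 6.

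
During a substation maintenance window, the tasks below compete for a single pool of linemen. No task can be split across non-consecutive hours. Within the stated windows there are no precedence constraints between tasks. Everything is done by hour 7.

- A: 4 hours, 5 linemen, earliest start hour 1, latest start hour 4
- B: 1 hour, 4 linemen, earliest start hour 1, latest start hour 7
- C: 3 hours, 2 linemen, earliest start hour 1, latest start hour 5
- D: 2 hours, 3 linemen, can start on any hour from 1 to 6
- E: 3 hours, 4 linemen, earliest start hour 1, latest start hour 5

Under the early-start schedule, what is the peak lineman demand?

18

Early-start schedule: A@1, B@1, C@1, D@1, E@1.
Load per hour: hour 1: 18, hour 2: 14, hour 3: 11, hour 4: 5, hour 5: 0, hour 6: 0, hour 7: 0.
Peak is 18.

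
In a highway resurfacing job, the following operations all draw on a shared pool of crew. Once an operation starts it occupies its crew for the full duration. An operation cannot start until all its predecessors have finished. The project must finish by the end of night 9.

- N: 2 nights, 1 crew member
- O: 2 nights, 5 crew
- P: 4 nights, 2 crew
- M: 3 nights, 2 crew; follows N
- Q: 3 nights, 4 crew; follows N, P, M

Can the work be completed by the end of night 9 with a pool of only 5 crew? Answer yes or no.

The minimum achievable peak is 6; 5 < 6, so no feasible schedule stays within the cap.

no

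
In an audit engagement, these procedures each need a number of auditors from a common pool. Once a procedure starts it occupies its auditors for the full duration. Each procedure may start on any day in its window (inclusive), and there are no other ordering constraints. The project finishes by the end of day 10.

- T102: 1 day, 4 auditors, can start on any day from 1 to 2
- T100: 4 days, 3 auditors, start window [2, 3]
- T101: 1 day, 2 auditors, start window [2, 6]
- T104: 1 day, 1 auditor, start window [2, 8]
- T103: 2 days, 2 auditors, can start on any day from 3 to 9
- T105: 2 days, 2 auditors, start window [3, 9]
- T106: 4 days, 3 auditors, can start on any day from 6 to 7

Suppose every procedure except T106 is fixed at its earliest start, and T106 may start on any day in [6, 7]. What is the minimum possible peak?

7

T106@6: d1:4  d2:6  d3:7  d4:7  d5:3  d6:3  d7:3  d8:3  d9:3  d10:0 → peak 7
T106@7: d1:4  d2:6  d3:7  d4:7  d5:3  d6:0  d7:3  d8:3  d9:3  d10:3 → peak 7
Best is T106@6, peak 7.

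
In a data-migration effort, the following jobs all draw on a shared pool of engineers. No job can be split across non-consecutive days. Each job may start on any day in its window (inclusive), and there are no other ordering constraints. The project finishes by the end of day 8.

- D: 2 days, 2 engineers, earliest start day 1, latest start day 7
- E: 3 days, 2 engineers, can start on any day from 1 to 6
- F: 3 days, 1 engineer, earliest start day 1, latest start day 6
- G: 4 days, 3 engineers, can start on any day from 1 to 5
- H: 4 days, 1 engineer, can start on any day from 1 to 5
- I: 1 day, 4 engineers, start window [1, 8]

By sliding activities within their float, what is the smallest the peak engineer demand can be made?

5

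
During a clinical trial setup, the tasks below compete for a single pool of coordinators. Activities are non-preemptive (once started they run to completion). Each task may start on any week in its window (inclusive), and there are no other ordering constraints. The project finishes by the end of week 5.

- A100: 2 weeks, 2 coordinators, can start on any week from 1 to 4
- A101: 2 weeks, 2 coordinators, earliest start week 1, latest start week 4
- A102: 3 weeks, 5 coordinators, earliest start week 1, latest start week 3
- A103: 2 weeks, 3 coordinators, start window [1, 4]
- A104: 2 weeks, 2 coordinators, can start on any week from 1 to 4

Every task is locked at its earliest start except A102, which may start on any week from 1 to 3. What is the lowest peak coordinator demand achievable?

A102@1: w1:14  w2:14  w3:5  w4:0  w5:0 → peak 14
A102@2: w1:9  w2:14  w3:5  w4:5  w5:0 → peak 14
A102@3: w1:9  w2:9  w3:5  w4:5  w5:5 → peak 9
Best is A102@3, peak 9.

9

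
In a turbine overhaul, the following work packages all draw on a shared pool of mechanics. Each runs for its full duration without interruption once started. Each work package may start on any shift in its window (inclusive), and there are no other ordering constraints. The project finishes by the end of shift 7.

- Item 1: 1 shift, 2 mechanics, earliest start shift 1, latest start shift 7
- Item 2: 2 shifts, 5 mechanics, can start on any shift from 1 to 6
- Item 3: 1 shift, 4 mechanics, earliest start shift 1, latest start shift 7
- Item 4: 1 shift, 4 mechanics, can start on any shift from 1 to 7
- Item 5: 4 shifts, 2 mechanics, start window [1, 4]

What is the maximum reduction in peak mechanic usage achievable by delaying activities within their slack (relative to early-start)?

Early-start peak: s1:17  s2:7  s3:2  s4:2  s5:0  s6:0  s7:0 ⇒ 17.
Leveled (Item 1@1, Item 2@2, Item 3@1, Item 4@4, Item 5@4): s1:6  s2:5  s3:5  s4:6  s5:2  s6:2  s7:2 ⇒ 6.
Reduction 17 − 6 = 11.

11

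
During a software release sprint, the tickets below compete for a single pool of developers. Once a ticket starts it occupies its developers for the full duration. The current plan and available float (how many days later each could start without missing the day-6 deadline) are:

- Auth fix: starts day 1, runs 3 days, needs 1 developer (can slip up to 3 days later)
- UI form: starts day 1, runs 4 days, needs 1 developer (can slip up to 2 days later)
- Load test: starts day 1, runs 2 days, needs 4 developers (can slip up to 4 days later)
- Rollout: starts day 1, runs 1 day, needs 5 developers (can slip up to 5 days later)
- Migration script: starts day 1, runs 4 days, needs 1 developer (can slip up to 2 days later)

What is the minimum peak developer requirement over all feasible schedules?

6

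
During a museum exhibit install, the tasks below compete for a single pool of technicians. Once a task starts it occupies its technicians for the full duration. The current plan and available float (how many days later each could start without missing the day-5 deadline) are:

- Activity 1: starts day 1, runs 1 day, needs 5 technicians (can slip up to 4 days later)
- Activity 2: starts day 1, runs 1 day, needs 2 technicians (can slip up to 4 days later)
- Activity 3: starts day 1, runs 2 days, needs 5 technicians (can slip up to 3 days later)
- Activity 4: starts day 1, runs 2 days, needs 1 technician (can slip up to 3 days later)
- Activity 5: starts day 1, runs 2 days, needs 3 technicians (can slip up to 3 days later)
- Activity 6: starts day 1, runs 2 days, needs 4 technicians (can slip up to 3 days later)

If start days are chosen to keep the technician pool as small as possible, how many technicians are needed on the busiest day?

Early-start (Activity 1@1, Activity 2@1, Activity 3@1, Activity 4@1, Activity 5@1, Activity 6@1) gives peak 20: d1:20  d2:13  d3:0  d4:0  d5:0.
Shift Activity 3→2, Activity 4→2, Activity 5→4, Activity 6→4.
Schedule Activity 1@1, Activity 2@1, Activity 3@2, Activity 4@2, Activity 5@4, Activity 6@4: d1:7  d2:6  d3:6  d4:7  d5:7 — peak 7.
Total technician-days = 33 over 5 days ⇒ peak ≥ ⌈33/5⌉ = 7, so 7 is optimal.

7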